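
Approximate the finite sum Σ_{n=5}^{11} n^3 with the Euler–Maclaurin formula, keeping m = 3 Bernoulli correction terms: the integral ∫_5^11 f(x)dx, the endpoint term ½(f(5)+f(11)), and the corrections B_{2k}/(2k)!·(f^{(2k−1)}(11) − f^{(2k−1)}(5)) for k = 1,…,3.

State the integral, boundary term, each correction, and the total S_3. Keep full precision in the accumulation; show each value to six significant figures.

Integral: ∫_5^11 x^3 dx = 3504.00.
½[f(5) + f(11)] = ½[125.000 + 1331.00] = 728.000.
Running total after boundary: 4232.00.
Order-1 term: 1/12 · (363.000 − 75.0000) = 24.0000.
Partial sum through k=1: 4256.00.
Order-2 term: −1/720 · (6.00000 − 6.00000) = 0.00000.
Partial sum through k=2: 4256.00.
Order-3 term: 1/30240 · (0.00000 − 0.00000) = 0.00000.

S_3 ≈ 4256.00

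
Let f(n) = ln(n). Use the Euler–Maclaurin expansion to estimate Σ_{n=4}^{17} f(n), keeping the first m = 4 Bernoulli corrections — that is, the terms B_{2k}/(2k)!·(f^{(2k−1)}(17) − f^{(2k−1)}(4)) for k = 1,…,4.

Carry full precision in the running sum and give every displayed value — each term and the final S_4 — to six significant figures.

S_4 ≈ 31.7133

Integral: ∫_4^17 ln(x) dx = 29.6194.
½[f(4) + f(17)] = ½[1.38629 + 2.83321] = 2.10975.
Running total after boundary: 31.7292.
Order-1 term: 1/12 · (0.0588235 − 0.250000) = -0.0159314.
Partial sum through k=1: 31.7133.
Order-2 term: −1/720 · (0.000407083 − 0.0312500) = 4.28374e-05.
Partial sum through k=2: 31.7133.
Order-3 term: 1/30240 · (1.69031e-05 − 0.0234375) = -7.74491e-07.
Partial sum through k=3: 31.7133.
Order-4 term: −1/1209600 · (1.75465e-06 − 0.0439453) = 3.63290e-08.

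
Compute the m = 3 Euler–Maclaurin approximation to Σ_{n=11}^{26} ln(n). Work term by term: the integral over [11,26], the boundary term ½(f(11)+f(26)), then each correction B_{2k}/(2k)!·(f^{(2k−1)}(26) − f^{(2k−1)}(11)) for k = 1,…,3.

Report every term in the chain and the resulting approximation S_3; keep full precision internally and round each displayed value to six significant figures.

S_3 ≈ 46.1573

Integral: ∫_11^26 ln(x) dx = 43.3337.
Endpoint term: (f(11) + f(26))/2 = (2.39790 + 3.25810)/2 = 2.82800.
Running total after boundary: 46.1617.
Correction k=1: B_{2}/2! · (f^{(1)}(26) − f^{(1)}(11)) = 1/12 · (0.0384615 − 0.0909091) = -0.00437063.
Running total after k=1: 46.1573.
Correction k=2: B_{4}/4! · (f^{(3)}(26) − f^{(3)}(11)) = −1/720 · (0.000113792 − 0.00150263) = 1.92894e-06.
Running total after k=2: 46.1573.
Correction k=3: B_{6}/6! · (f^{(5)}(26) − f^{(5)}(11)) = 1/30240 · (2.01997e-06 − 0.000149021) = -4.86115e-09.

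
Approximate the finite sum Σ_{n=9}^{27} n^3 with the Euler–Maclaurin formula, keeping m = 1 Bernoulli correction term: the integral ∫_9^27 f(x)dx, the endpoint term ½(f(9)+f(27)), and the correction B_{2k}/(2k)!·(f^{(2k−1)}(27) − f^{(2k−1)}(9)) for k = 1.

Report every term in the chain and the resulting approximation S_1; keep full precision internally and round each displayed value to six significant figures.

The integral term ∫_9^27 x^3 dx = 131220.
½[f(9) + f(27)] = ½[729.000 + 19683.0] = 10206.0.
Integral + boundary = 141426.
Order-1 term: 1/12 · (2187.00 − 243.000) = 162.000.

S_1 ≈ 141588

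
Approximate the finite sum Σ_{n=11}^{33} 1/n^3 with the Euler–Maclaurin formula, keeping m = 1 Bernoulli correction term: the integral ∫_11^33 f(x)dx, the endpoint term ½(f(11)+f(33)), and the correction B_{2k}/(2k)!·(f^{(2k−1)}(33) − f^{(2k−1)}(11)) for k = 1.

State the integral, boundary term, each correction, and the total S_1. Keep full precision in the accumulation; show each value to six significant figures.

S_1 ≈ 0.00407953

∫_11^33 1/x^3 dx evaluates to 0.00367309.
½[f(11) + f(33)] = ½[0.000751315 + 2.78265e-05] = 0.000389571.
Integral + boundary = 0.00406267.
k=1: B_{2}/(2)! × [f^{(1)}(33) − f^{(1)}(11)] = 1/12 × (-2.52968e-06 − (-0.000204904)) = 1.68645e-05.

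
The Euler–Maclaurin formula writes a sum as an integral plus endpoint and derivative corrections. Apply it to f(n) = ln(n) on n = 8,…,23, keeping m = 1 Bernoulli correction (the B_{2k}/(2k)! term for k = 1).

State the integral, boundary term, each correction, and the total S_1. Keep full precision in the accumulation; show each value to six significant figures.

∫_8^23 ln(x) dx evaluates to 40.4808.
½[f(8) + f(23)] = ½[2.07944 + 3.13549] = 2.60747.
So far: 43.0883.
Order-1 term: 1/12 · (0.0434783 − 0.125000) = -0.00679348.

S_1 ≈ 43.0815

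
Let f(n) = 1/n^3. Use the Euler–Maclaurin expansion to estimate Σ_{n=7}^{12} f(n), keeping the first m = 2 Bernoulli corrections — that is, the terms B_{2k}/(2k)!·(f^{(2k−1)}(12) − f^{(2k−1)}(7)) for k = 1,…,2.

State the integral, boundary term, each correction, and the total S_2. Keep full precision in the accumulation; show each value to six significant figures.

S_2 ≈ 0.00857032

Integral: ∫_7^12 1/x^3 dx = 0.00673186.
Endpoint term: (f(7) + f(12))/2 = (0.00291545 + 0.000578704)/2 = 0.00174708.
Integral + boundary = 0.00847894.
k=1: B_{2}/(2)! × [f^{(1)}(12) − f^{(1)}(7)] = 1/12 × (-0.000144676 − (-0.00124948)) = 9.20670e-05.
Running total after k=1: 0.00857100.
k=2: B_{4}/(4)! × [f^{(3)}(12) − f^{(3)}(7)] = −1/720 × (-2.00939e-05 − (-0.000509992)) = -6.80413e-07.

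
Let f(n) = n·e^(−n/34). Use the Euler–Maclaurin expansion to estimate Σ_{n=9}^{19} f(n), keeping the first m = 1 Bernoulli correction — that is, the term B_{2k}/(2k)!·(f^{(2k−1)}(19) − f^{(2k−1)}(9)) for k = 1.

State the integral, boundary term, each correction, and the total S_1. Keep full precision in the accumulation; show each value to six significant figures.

S_1 ≈ 100.315

The integral term ∫_9^19 x·e^(−x/34) dx = 91.4546.
½[f(9) + f(19)] = ½[6.90688 + 10.8657] = 8.88632.
Running total after boundary: 100.341.
k=1: B_{2}/(2)! × [f^{(1)}(19) − f^{(1)}(9)] = 1/12 × (0.252301 − 0.564288) = -0.0259989.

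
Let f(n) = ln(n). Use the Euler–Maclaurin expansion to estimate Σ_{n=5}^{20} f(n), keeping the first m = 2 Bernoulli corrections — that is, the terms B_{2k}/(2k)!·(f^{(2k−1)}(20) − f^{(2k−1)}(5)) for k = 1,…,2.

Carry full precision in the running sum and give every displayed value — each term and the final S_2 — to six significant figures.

S_2 ≈ 39.1576

The integral term ∫_5^20 ln(x) dx = 36.8675.
Endpoint term: (f(5) + f(20))/2 = (1.60944 + 2.99573)/2 = 2.30259.
Running total after boundary: 39.1700.
Order-1 term: 1/12 · (0.0500000 − 0.200000) = -0.0125000.
Partial sum through k=1: 39.1575.
Order-2 term: −1/720 · (0.000250000 − 0.0160000) = 2.18750e-05.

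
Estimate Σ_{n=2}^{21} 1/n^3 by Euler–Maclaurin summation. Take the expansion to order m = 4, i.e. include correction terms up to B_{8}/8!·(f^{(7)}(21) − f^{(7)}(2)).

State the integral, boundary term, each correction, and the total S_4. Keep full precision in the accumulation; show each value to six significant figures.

S_4 ≈ 0.200921

∫_2^21 1/x^3 dx evaluates to 0.123866.
Endpoint term: (f(2) + f(21))/2 = (0.125000 + 0.000107980)/2 = 0.0625540.
So far: 0.186420.
Correction k=1: B_{2}/2! · (f^{(1)}(21) − f^{(1)}(2)) = 1/12 · (-1.54257e-05 − (-0.187500)) = 0.0156237.
Partial sum through k=1: 0.202044.
Correction k=2: B_{4}/4! · (f^{(3)}(21) − f^{(3)}(2)) = −1/720 · (-6.99577e-07 − (-0.937500)) = -0.00130208.
Partial sum through k=2: 0.200742.
Correction k=3: B_{6}/6! · (f^{(5)}(21) − f^{(5)}(2)) = 1/30240 · (-6.66264e-08 − (-9.84375)) = 0.000325521.
Partial sum through k=3: 0.201067.
Correction k=4: B_{8}/8! · (f^{(7)}(21) − f^{(7)}(2)) = −1/1209600 · (-1.08778e-08 − (-177.188)) = -0.000146484.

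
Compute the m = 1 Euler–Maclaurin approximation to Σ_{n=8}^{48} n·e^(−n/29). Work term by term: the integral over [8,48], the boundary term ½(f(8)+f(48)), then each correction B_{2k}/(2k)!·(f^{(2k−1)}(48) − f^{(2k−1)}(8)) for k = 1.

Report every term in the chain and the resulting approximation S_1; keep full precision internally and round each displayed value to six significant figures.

S_1 ≈ 395.248

Integral: ∫_8^48 x·e^(−x/29) dx = 387.684.
Endpoint term: (f(8) + f(48))/2 = (6.07134 + 9.17084)/2 = 7.62109.
So far: 395.305.
k=1: B_{2}/(2)! × [f^{(1)}(48) − f^{(1)}(8)] = 1/12 × (-0.125177 − 0.549561) = -0.0562281.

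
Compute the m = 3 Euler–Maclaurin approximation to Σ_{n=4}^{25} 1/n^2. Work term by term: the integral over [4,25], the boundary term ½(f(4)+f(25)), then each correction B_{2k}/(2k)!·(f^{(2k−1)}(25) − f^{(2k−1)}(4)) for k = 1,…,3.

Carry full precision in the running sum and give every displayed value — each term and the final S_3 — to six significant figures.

S_3 ≈ 0.244612

∫_4^25 1/x^2 dx evaluates to 0.210000.
Boundary: ½(f(4) + f(25)) = ½(0.0625000 + 0.00160000) = 0.0320500.
So far: 0.242050.
k=1: B_{2}/(2)! × [f^{(1)}(25) − f^{(1)}(4)] = 1/12 × (-0.000128000 − (-0.0312500)) = 0.00259350.
Running total after k=1: 0.244643.
k=2: B_{4}/(4)! × [f^{(3)}(25) − f^{(3)}(4)] = −1/720 × (-2.45760e-06 − (-0.0234375)) = -3.25487e-05.
Running total after k=2: 0.244611.
k=3: B_{6}/(6)! × [f^{(5)}(25) − f^{(5)}(4)] = 1/30240 × (-1.17965e-07 − (-0.0439453)) = 1.45321e-06.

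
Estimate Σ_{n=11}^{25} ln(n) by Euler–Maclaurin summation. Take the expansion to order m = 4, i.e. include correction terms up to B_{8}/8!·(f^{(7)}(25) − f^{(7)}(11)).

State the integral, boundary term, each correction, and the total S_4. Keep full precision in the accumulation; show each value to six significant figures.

S_4 ≈ 42.8992

∫_11^25 ln(x) dx evaluates to 40.0950.
Endpoint term: (f(11) + f(25))/2 = (2.39790 + 3.21888)/2 = 2.80839.
Integral + boundary = 42.9034.
Correction k=1: B_{2}/2! · (f^{(1)}(25) − f^{(1)}(11)) = 1/12 · (0.0400000 − 0.0909091) = -0.00424242.
After k=1: 42.8992.
Correction k=2: B_{4}/4! · (f^{(3)}(25) − f^{(3)}(11)) = −1/720 · (0.000128000 − 0.00150263) = 1.90921e-06.
After k=2: 42.8992.
Correction k=3: B_{6}/6! · (f^{(5)}(25) − f^{(5)}(11)) = 1/30240 · (2.45760e-06 − 0.000149021) = -4.84668e-09.
After k=3: 42.8992.
Correction k=4: B_{8}/8! · (f^{(7)}(25) − f^{(7)}(11)) = −1/1209600 · (1.17965e-07 − 3.69474e-05) = 3.04476e-11.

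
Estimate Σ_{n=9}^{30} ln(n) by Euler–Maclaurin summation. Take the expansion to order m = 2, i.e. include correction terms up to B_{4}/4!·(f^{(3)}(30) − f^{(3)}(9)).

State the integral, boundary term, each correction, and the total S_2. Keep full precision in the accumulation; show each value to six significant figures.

Integral: ∫_9^30 ln(x) dx = 61.2609.
½[f(9) + f(30)] = ½[2.19722 + 3.40120] = 2.79921.
So far: 64.0601.
Order-1 term: 1/12 · (0.0333333 − 0.111111) = -0.00648148.
Running total after k=1: 64.0536.
Order-2 term: −1/720 · (7.40741e-05 − 0.00274348) = 3.70751e-06.

S_2 ≈ 64.0536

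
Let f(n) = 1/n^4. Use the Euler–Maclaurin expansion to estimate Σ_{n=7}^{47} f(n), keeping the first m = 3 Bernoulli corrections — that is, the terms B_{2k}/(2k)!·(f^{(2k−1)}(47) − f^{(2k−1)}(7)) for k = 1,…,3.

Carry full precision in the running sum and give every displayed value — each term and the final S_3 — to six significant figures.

S_3 ≈ 0.00119659

The integral term ∫_7^47 1/x^4 dx = 0.000968607.
Boundary: ½(f(7) + f(47)) = ½(0.000416493 + 2.04931e-07) = 0.000208349.
Running total after boundary: 0.00117696.
Order-1 term: 1/12 · (-1.74410e-08 − (-0.000237996)) = 1.98316e-05.
Running total after k=1: 0.00119679.
Order-2 term: −1/720 · (-2.36862e-10 − (-0.000145712)) = -2.02377e-07.
Running total after k=2: 0.00119658.
Order-3 term: 1/30240 · (-6.00466e-12 − (-0.000166528)) = 5.50687e-09.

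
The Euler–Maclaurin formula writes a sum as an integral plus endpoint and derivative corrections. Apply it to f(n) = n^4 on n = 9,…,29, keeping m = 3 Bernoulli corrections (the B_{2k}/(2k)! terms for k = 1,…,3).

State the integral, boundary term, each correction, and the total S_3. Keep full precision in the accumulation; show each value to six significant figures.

S_3 ≈ 4.45523e+06

Integral: ∫_9^29 x^4 dx = 4.09042e+06.
Boundary: ½(f(9) + f(29)) = ½(6561.00 + 707281) = 356921.
So far: 4.44734e+06.
k=1: B_{2}/(2)! × [f^{(1)}(29) − f^{(1)}(9)] = 1/12 × (97556.0 − 2916.00) = 7886.67.
Running total after k=1: 4.45523e+06.
k=2: B_{4}/(4)! × [f^{(3)}(29) − f^{(3)}(9)] = −1/720 × (696.000 − 216.000) = -0.666667.
Running total after k=2: 4.45523e+06.
k=3: B_{6}/(6)! × [f^{(5)}(29) − f^{(5)}(9)] = 1/30240 × (0.00000 − 0.00000) = 0.00000.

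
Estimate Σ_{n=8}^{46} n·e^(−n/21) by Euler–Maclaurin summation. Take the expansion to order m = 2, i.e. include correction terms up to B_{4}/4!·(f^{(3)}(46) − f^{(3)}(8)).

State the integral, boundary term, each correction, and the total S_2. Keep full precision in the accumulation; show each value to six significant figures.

∫_8^46 x·e^(−x/21) dx evaluates to 258.683.
Boundary: ½(f(8) + f(46)) = ½(5.46568 + 5.14572) = 5.30570.
Running total after boundary: 263.989.
Order-1 term: 1/12 · (-0.133171 − 0.422940) = -0.0463425.
Running total after k=1: 263.943.
Order-2 term: −1/720 · (0.000205343 − 0.00405751) = 5.35023e-06.

S_2 ≈ 263.943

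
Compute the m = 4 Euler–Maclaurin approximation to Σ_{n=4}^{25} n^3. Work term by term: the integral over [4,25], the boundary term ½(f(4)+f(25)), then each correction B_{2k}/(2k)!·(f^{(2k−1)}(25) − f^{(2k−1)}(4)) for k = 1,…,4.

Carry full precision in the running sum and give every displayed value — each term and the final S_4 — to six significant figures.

S_4 ≈ 105589

∫_4^25 x^3 dx evaluates to 97592.2.
Endpoint term: (f(4) + f(25))/2 = (64.0000 + 15625.0)/2 = 7844.50.
Integral + boundary = 105437.
k=1: B_{2}/(2)! × [f^{(1)}(25) − f^{(1)}(4)] = 1/12 × (1875.00 − 48.0000) = 152.250.
Running total after k=1: 105589.
k=2: B_{4}/(4)! × [f^{(3)}(25) − f^{(3)}(4)] = −1/720 × (6.00000 − 6.00000) = 0.00000.
Running total after k=2: 105589.
k=3: B_{6}/(6)! × [f^{(5)}(25) − f^{(5)}(4)] = 1/30240 × (0.00000 − 0.00000) = 0.00000.
Running total after k=3: 105589.
k=4: B_{8}/(8)! × [f^{(7)}(25) − f^{(7)}(4)] = −1/1209600 × (0.00000 − 0.00000) = 0.00000.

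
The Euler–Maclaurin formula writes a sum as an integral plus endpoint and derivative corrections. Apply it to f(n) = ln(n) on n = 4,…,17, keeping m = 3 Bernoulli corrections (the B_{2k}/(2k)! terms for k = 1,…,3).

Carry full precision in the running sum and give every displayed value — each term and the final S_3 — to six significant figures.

The integral term ∫_4^17 ln(x) dx = 29.6194.
Boundary: ½(f(4) + f(17)) = ½(1.38629 + 2.83321) = 2.10975.
Integral + boundary = 31.7292.
Correction k=1: B_{2}/2! · (f^{(1)}(17) − f^{(1)}(4)) = 1/12 · (0.0588235 − 0.250000) = -0.0159314.
Running total after k=1: 31.7133.
Correction k=2: B_{4}/4! · (f^{(3)}(17) − f^{(3)}(4)) = −1/720 · (0.000407083 − 0.0312500) = 4.28374e-05.
Running total after k=2: 31.7133.
Correction k=3: B_{6}/6! · (f^{(5)}(17) − f^{(5)}(4)) = 1/30240 · (1.69031e-05 − 0.0234375) = -7.74491e-07.

S_3 ≈ 31.7133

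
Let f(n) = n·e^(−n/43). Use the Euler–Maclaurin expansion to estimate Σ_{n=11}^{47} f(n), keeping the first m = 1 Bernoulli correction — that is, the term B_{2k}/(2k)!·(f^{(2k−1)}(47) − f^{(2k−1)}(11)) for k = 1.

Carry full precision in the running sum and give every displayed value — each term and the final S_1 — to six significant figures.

∫_11^47 x·e^(−x/43) dx evaluates to 500.662.
Boundary: ½(f(11) + f(47)) = ½(8.51715 + 15.7545) = 12.1358.
Running total after boundary: 512.798.
k=1: B_{2}/(2)! × [f^{(1)}(47) − f^{(1)}(11)] = 1/12 × (-0.0311815 − 0.576213) = -0.0506162.

S_1 ≈ 512.747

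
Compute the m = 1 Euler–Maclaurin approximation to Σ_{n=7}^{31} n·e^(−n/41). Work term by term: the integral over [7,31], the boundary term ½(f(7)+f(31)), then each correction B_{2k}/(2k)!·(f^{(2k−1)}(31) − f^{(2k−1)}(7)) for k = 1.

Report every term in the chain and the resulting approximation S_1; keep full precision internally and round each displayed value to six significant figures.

The integral term ∫_7^31 x·e^(−x/41) dx = 273.169.
½[f(7) + f(31)] = ½[5.90133 + 14.5543] = 10.2278.
Running total after boundary: 283.396.
Order-1 term: 1/12 · (0.114511 − 0.699113) = -0.0487168.

S_1 ≈ 283.348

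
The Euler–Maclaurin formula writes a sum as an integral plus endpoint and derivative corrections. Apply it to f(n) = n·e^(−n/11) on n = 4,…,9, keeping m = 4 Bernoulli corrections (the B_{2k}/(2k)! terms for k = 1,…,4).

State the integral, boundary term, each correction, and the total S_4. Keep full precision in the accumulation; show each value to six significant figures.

Integral: ∫_4^9 x·e^(−x/11) dx = 17.6275.
Boundary: ½(f(4) + f(9)) = ½(2.78058 + 3.97110) = 3.37584.
Running total after boundary: 21.0033.
Order-1 term: 1/12 · (0.0802242 − 0.442364) = -0.0301783.
Partial sum through k=1: 20.9731.
Order-2 term: −1/720 · (0.00795612 − 0.0151459) = 9.98579e-06.
Partial sum through k=2: 20.9731.
Order-3 term: 1/30240 · (0.000126027 − 0.000220131) = -3.11192e-09.
Partial sum through k=3: 20.9731.
Order-4 term: −1/1209600 · (1.53967e-06 − 2.60405e-06) = 8.79939e-13.

S_4 ≈ 20.9731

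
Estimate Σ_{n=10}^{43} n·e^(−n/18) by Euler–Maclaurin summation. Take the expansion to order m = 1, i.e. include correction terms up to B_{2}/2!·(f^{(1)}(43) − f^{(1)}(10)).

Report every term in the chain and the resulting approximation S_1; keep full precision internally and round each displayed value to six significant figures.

S_1 ≈ 193.260

∫_10^43 x·e^(−x/18) dx evaluates to 188.450.
½[f(10) + f(43)] = ½[5.73753 + 3.94446] = 4.84100.
Running total after boundary: 193.291.
Order-1 term: 1/12 · (-0.127405 − 0.255002) = -0.0318672.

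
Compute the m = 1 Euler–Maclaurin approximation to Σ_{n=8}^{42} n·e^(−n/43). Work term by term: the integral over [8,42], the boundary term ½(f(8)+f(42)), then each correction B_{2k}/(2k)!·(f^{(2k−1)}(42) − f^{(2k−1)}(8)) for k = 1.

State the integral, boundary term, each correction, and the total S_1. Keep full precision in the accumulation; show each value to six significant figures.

The integral term ∫_8^42 x·e^(−x/43) dx = 444.470.
½[f(8) + f(42)] = ½[6.64188 + 15.8145] = 11.2282.
So far: 455.698.
Order-1 term: 1/12 · (0.00875663 − 0.675773) = -0.0555847.

S_1 ≈ 455.642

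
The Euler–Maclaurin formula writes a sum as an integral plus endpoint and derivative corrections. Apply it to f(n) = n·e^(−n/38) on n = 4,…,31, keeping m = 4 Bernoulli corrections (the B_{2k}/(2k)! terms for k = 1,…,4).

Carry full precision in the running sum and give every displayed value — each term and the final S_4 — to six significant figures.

S_4 ≈ 285.451

Integral: ∫_4^31 x·e^(−x/38) dx = 276.855.
Boundary: ½(f(4) + f(31)) = ½(3.60035 + 13.7110) = 8.65567.
So far: 285.511.
k=1: B_{2}/(2)! × [f^{(1)}(31) − f^{(1)}(4)] = 1/12 × (0.0814745 − 0.805342) = -0.0603223.
Running total after k=1: 285.451.
k=2: B_{4}/(4)! × [f^{(3)}(31) − f^{(3)}(4)] = −1/720 × (0.000669013 − 0.00180437) = 1.57689e-06.
Running total after k=2: 285.451.
k=3: B_{6}/(6)! × [f^{(5)}(31) − f^{(5)}(4)] = 1/30240 × (8.87537e-07 − 2.11290e-06) = -4.05214e-11.
Running total after k=3: 285.451.
k=4: B_{8}/(8)! × [f^{(7)}(31) − f^{(7)}(4)] = −1/1209600 × (9.08427e-10 − 2.06111e-09) = 9.52945e-16.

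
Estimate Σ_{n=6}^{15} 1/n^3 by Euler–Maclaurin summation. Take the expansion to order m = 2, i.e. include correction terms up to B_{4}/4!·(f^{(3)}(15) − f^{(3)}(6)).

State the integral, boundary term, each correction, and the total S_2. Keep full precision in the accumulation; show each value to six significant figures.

∫_6^15 1/x^3 dx evaluates to 0.0116667.
Boundary: ½(f(6) + f(15)) = ½(0.00462963 + 0.000296296) = 0.00246296.
Running total after boundary: 0.0141296.
k=1: B_{2}/(2)! × [f^{(1)}(15) − f^{(1)}(6)] = 1/12 × (-5.92593e-05 − (-0.00231481)) = 0.000187963.
Partial sum through k=1: 0.0143176.
k=2: B_{4}/(4)! × [f^{(3)}(15) − f^{(3)}(6)] = −1/720 × (-5.26749e-06 − (-0.00128601)) = -1.77881e-06.

S_2 ≈ 0.0143158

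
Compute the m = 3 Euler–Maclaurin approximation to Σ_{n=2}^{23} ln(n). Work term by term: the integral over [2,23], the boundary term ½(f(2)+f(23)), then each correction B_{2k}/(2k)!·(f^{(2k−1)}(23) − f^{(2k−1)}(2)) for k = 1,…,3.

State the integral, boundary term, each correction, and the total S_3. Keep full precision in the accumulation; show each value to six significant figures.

The integral term ∫_2^23 ln(x) dx = 49.7301.
½[f(2) + f(23)] = ½[0.693147 + 3.13549] = 1.91432.
So far: 51.6444.
Correction k=1: B_{2}/2! · (f^{(1)}(23) − f^{(1)}(2)) = 1/12 · (0.0434783 − 0.500000) = -0.0380435.
Partial sum through k=1: 51.6063.
Correction k=2: B_{4}/4! · (f^{(3)}(23) − f^{(3)}(2)) = −1/720 · (0.000164379 − 0.250000) = 0.000346994.
Partial sum through k=2: 51.6067.
Correction k=3: B_{6}/6! · (f^{(5)}(23) − f^{(5)}(2)) = 1/30240 · (3.72883e-06 − 0.750000) = -2.48015e-05.

S_3 ≈ 51.6067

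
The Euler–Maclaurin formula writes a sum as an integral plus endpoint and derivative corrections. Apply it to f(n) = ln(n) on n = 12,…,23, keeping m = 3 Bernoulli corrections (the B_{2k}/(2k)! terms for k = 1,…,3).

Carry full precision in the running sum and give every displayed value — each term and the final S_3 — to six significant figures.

S_3 ≈ 34.1044

The integral term ∫_12^23 ln(x) dx = 31.2975.
Endpoint term: (f(12) + f(23))/2 = (2.48491 + 3.13549)/2 = 2.81020.
So far: 34.1077.
Correction k=1: B_{2}/2! · (f^{(1)}(23) − f^{(1)}(12)) = 1/12 · (0.0434783 − 0.0833333) = -0.00332126.
Running total after k=1: 34.1044.
Correction k=2: B_{4}/4! · (f^{(3)}(23) − f^{(3)}(12)) = −1/720 · (0.000164379 − 0.00115741) = 1.37921e-06.
Running total after k=2: 34.1044.
Correction k=3: B_{6}/6! · (f^{(5)}(23) − f^{(5)}(12)) = 1/30240 · (3.72883e-06 − 9.64506e-05) = -3.06620e-09.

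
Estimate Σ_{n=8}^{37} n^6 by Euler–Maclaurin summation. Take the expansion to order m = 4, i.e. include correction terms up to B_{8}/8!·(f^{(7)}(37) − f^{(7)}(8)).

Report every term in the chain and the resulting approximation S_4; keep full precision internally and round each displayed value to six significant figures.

S_4 ≈ 1.48790e+10

Integral: ∫_8^37 x^6 dx = 1.35614e+10.
Boundary: ½(f(8) + f(37)) = ½(262144 + 2.56573e+09) = 1.28299e+09.
Running total after boundary: 1.48444e+10.
k=1: B_{2}/(2)! × [f^{(1)}(37) − f^{(1)}(8)] = 1/12 × (4.16064e+08 − 196608) = 3.46556e+07.
Running total after k=1: 1.48790e+10.
k=2: B_{4}/(4)! × [f^{(3)}(37) − f^{(3)}(8)] = −1/720 × (6.07836e+06 − 61440.0) = -8356.83.
Running total after k=2: 1.48790e+10.
k=3: B_{6}/(6)! × [f^{(5)}(37) − f^{(5)}(8)] = 1/30240 × (26640.0 − 5760.00) = 0.690476.
Running total after k=3: 1.48790e+10.
k=4: B_{8}/(8)! × [f^{(7)}(37) − f^{(7)}(8)] = −1/1209600 × (0.00000 − 0.00000) = 0.00000.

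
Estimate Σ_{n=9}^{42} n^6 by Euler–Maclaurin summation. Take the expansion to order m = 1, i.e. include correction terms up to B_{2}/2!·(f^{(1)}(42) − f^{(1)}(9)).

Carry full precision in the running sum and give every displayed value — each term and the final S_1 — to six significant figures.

S_1 ≈ 3.57436e+10

The integral term ∫_9^42 x^6 dx = 3.29335e+10.
Endpoint term: (f(9) + f(42))/2 = (531441 + 5.48903e+09)/2 = 2.74478e+09.
Running total after boundary: 3.56783e+10.
Order-1 term: 1/12 · (7.84147e+08 − 354294) = 6.53161e+07.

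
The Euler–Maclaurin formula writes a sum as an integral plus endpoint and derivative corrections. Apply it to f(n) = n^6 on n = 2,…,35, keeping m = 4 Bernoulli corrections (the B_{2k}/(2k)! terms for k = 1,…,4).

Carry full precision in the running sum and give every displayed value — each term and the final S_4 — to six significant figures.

Integral: ∫_2^35 x^6 dx = 9.19133e+09.
½[f(2) + f(35)] = ½[64.0000 + 1.83827e+09] = 9.19133e+08.
Integral + boundary = 1.01105e+10.
Order-1 term: 1/12 · (3.15131e+08 − 192.000) = 2.62609e+07.
Running total after k=1: 1.01367e+10.
Order-2 term: −1/720 · (5.14500e+06 − 960.000) = -7144.50.
Running total after k=2: 1.01367e+10.
Order-3 term: 1/30240 · (25200.0 − 1440.00) = 0.785714.
Running total after k=3: 1.01367e+10.
Order-4 term: −1/1209600 · (0.00000 − 0.00000) = 0.00000.

S_4 ≈ 1.01367e+10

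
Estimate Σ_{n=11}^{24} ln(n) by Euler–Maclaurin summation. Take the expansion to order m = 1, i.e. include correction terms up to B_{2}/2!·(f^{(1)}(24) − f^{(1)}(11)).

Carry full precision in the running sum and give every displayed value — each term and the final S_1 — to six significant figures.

∫_11^24 ln(x) dx evaluates to 36.8964.
½[f(11) + f(24)] = ½[2.39790 + 3.17805] = 2.78797.
So far: 39.6844.
Order-1 term: 1/12 · (0.0416667 − 0.0909091) = -0.00410354.

S_1 ≈ 39.6803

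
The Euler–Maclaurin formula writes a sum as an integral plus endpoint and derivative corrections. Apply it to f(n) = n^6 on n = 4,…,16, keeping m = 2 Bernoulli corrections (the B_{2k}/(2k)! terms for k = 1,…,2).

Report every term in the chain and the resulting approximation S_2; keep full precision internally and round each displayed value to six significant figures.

S_2 ≈ 4.72593e+07

∫_4^16 x^6 dx evaluates to 3.83456e+07.
½[f(4) + f(16)] = ½[4096.00 + 1.67772e+07] = 8.39066e+06.
So far: 4.67362e+07.
Order-1 term: 1/12 · (6.29146e+06 − 6144.00) = 523776.
Partial sum through k=1: 4.72600e+07.
Order-2 term: −1/720 · (491520 − 7680.00) = -672.000.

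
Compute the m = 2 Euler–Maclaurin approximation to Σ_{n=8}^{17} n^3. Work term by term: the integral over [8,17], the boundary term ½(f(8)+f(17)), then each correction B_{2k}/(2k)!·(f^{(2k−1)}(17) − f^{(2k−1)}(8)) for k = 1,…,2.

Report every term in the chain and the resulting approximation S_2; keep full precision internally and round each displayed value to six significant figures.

S_2 ≈ 22625.0

The integral term ∫_8^17 x^3 dx = 19856.2.
Boundary: ½(f(8) + f(17)) = ½(512.000 + 4913.00) = 2712.50.
Running total after boundary: 22568.8.
k=1: B_{2}/(2)! × [f^{(1)}(17) − f^{(1)}(8)] = 1/12 × (867.000 − 192.000) = 56.2500.
After k=1: 22625.0.
k=2: B_{4}/(4)! × [f^{(3)}(17) − f^{(3)}(8)] = −1/720 × (6.00000 − 6.00000) = 0.00000.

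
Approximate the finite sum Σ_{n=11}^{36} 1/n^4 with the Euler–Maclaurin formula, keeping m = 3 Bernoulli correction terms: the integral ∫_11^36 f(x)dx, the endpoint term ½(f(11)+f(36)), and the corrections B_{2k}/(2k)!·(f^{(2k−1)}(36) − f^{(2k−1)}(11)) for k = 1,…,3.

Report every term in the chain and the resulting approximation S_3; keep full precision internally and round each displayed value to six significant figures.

The integral term ∫_11^36 1/x^4 dx = 0.000243294.
Boundary: ½(f(11) + f(36)) = ½(6.83013e-05 + 5.95374e-07) = 3.44484e-05.
Running total after boundary: 0.000277742.
Order-1 term: 1/12 · (-6.61527e-08 − (-2.48369e-05)) = 2.06423e-06.
After k=1: 0.000279806.
Order-2 term: −1/720 · (-1.53131e-09 − (-6.15790e-06)) = -8.55051e-09.
After k=2: 0.000279798.
Order-3 term: 1/30240 · (-6.61678e-11 − (-2.84994e-06)) = 9.42417e-11.

S_3 ≈ 0.000279798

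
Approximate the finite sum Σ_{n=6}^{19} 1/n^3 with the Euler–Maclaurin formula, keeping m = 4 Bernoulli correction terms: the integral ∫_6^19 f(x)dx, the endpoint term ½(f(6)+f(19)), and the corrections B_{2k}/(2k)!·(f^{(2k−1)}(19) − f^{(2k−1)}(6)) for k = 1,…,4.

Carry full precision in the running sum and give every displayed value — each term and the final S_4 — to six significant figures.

∫_6^19 1/x^3 dx evaluates to 0.0125038.
Boundary: ½(f(6) + f(19)) = ½(0.00462963 + 0.000145794) = 0.00238771.
So far: 0.0148916.
k=1: B_{2}/(2)! × [f^{(1)}(19) − f^{(1)}(6)] = 1/12 × (-2.30201e-05 − (-0.00231481)) = 0.000190983.
After k=1: 0.0150825.
k=2: B_{4}/(4)! × [f^{(3)}(19) − f^{(3)}(6)] = −1/720 × (-1.27535e-06 − (-0.00128601)) = -1.78435e-06.
After k=2: 0.0150808.
k=3: B_{6}/(6)! × [f^{(5)}(19) − f^{(5)}(6)] = 1/30240 × (-1.48379e-07 − (-0.00150034)) = 4.96096e-08.
After k=3: 0.0150808.
k=4: B_{8}/(8)! × [f^{(7)}(19) − f^{(7)}(6)] = −1/1209600 × (-2.95935e-08 − (-0.00300069)) = -2.48070e-09.

S_4 ≈ 0.0150808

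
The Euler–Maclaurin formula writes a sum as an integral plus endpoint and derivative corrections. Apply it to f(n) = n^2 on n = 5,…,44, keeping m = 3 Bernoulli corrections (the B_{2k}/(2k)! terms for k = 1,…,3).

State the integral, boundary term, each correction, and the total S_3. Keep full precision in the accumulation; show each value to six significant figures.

S_3 ≈ 29340.0

∫_5^44 x^2 dx evaluates to 28353.0.
½[f(5) + f(44)] = ½[25.0000 + 1936.00] = 980.500.
Integral + boundary = 29333.5.
Correction k=1: B_{2}/2! · (f^{(1)}(44) − f^{(1)}(5)) = 1/12 · (88.0000 − 10.0000) = 6.50000.
Partial sum through k=1: 29340.0.
Correction k=2: B_{4}/4! · (f^{(3)}(44) − f^{(3)}(5)) = −1/720 · (0.00000 − 0.00000) = 0.00000.
Partial sum through k=2: 29340.0.
Correction k=3: B_{6}/6! · (f^{(5)}(44) − f^{(5)}(5)) = 1/30240 · (0.00000 − 0.00000) = 0.00000.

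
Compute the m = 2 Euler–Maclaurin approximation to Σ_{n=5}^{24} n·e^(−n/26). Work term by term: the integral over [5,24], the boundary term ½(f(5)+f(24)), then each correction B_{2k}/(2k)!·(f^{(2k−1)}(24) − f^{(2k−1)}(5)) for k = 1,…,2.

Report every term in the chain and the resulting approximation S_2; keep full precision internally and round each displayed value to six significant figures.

S_2 ≈ 155.287

Integral: ∫_5^24 x·e^(−x/26) dx = 148.510.
Boundary: ½(f(5) + f(24)) = ½(4.12526 + 9.53507) = 6.83017.
Running total after boundary: 155.340.
Order-1 term: 1/12 · (0.0305611 − 0.666389) = -0.0529857.
Running total after k=1: 155.287.
Order-2 term: −1/720 · (0.00122064 − 0.00342677) = 3.06407e-06.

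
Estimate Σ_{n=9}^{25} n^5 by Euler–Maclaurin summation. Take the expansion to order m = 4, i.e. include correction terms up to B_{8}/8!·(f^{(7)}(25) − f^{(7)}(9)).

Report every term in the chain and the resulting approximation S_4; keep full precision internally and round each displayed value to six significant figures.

The integral term ∫_9^25 x^5 dx = 4.06015e+07.
Boundary: ½(f(9) + f(25)) = ½(59049.0 + 9.76562e+06) = 4.91234e+06.
So far: 4.55139e+07.
Correction k=1: B_{2}/2! · (f^{(1)}(25) − f^{(1)}(9)) = 1/12 · (1.95312e+06 − 32805.0) = 160027.
After k=1: 4.56739e+07.
Correction k=2: B_{4}/4! · (f^{(3)}(25) − f^{(3)}(9)) = −1/720 · (37500.0 − 4860.00) = -45.3333.
After k=2: 4.56738e+07.
Correction k=3: B_{6}/6! · (f^{(5)}(25) − f^{(5)}(9)) = 1/30240 · (120.000 − 120.000) = 0.00000.
After k=3: 4.56738e+07.
Correction k=4: B_{8}/8! · (f^{(7)}(25) − f^{(7)}(9)) = −1/1209600 · (0.00000 − 0.00000) = 0.00000.

S_4 ≈ 4.56738e+07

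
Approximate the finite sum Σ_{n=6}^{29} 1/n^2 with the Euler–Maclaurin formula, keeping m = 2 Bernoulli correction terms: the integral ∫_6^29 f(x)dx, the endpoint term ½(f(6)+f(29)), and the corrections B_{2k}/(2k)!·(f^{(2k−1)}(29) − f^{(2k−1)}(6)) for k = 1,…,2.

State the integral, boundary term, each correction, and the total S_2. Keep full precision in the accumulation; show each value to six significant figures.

S_2 ≈ 0.147428

∫_6^29 1/x^2 dx evaluates to 0.132184.
Endpoint term: (f(6) + f(29))/2 = (0.0277778 + 0.00118906)/2 = 0.0144834.
Running total after boundary: 0.146667.
Order-1 term: 1/12 · (-8.20042e-05 − (-0.00925926)) = 0.000764771.
Partial sum through k=1: 0.147432.
Order-2 term: −1/720 · (-1.17010e-06 − (-0.00308642)) = -4.28507e-06.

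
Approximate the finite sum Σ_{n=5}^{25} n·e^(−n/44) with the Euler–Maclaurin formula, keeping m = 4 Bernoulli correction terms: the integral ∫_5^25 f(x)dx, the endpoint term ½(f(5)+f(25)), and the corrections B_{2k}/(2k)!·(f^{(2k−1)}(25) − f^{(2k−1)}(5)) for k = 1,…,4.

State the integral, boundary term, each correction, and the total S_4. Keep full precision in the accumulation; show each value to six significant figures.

S_4 ≈ 213.616

Integral: ∫_5^25 x·e^(−x/44) dx = 204.348.
Endpoint term: (f(5) + f(25))/2 = (4.46291 + 14.1639)/2 = 9.31339.
So far: 213.661.
Order-1 term: 1/12 · (0.244649 − 0.791153) = -0.0455420.
Partial sum through k=1: 213.616.
Order-2 term: −1/720 · (0.000711652 − 0.00133074) = 8.59848e-07.
Partial sum through k=2: 213.616.
Order-3 term: 1/30240 · (6.69905e-07 − 1.16365e-06) = -1.63277e-11.
Partial sum through k=3: 213.616.
Order-4 term: −1/1209600 · (5.02180e-10 − 8.47076e-10) = 2.85132e-16.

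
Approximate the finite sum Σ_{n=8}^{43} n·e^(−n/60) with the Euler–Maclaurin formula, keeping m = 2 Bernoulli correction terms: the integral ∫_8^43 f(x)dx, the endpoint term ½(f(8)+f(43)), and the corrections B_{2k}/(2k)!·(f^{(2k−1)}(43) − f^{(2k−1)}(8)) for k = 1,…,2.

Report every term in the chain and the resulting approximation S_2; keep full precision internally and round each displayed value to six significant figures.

∫_8^43 x·e^(−x/60) dx evaluates to 552.534.
Endpoint term: (f(8) + f(43))/2 = (7.00139 + 21.0002)/2 = 14.0008.
Running total after boundary: 566.535.
Order-1 term: 1/12 · (0.138374 − 0.758484) = -0.0516758.
Running total after k=1: 566.484.
Order-2 term: −1/720 · (0.000309758 − 0.000696897) = 5.37694e-07.

S_2 ≈ 566.484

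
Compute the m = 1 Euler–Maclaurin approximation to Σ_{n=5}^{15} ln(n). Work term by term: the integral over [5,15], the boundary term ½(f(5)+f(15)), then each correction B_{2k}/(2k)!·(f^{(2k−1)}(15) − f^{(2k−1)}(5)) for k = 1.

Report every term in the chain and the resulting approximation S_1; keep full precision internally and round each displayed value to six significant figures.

∫_5^15 ln(x) dx evaluates to 22.5736.
½[f(5) + f(15)] = ½[1.60944 + 2.70805] = 2.15874.
Running total after boundary: 24.7323.
Order-1 term: 1/12 · (0.0666667 − 0.200000) = -0.0111111.

S_1 ≈ 24.7212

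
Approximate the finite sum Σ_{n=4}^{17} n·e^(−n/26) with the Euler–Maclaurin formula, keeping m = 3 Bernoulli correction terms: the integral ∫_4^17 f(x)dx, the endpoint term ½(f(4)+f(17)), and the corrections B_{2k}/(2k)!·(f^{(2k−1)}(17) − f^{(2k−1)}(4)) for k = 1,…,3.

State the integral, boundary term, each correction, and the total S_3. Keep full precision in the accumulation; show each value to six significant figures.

∫_4^17 x·e^(−x/26) dx evaluates to 87.3684.
½[f(4) + f(17)] = ½[3.42962 + 8.84071] = 6.13516.
Running total after boundary: 93.5035.
k=1: B_{2}/(2)! × [f^{(1)}(17) − f^{(1)}(4)] = 1/12 × (0.180014 − 0.725496) = -0.0454568.
Running total after k=1: 93.4581.
k=2: B_{4}/(4)! × [f^{(3)}(17) − f^{(3)}(4)] = −1/720 × (0.00180488 − 0.00360992) = 2.50700e-06.
Running total after k=2: 93.4581.
k=3: B_{6}/(6)! × [f^{(5)}(17) − f^{(5)}(4)] = 1/30240 × (4.94595e-06 − 9.09262e-06) = -1.37125e-10.

S_3 ≈ 93.4581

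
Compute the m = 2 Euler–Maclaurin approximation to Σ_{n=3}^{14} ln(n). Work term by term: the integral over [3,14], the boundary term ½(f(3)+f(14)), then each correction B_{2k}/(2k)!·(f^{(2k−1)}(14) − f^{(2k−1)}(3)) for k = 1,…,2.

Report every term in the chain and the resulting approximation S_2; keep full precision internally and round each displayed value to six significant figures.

S_2 ≈ 24.4981

Integral: ∫_3^14 ln(x) dx = 22.6510.
Boundary: ½(f(3) + f(14)) = ½(1.09861 + 2.63906) = 1.86883.
Integral + boundary = 24.5198.
Correction k=1: B_{2}/2! · (f^{(1)}(14) − f^{(1)}(3)) = 1/12 · (0.0714286 − 0.333333) = -0.0218254.
Running total after k=1: 24.4980.
Correction k=2: B_{4}/4! · (f^{(3)}(14) − f^{(3)}(3)) = −1/720 · (0.000728863 − 0.0740741) = 0.000101868.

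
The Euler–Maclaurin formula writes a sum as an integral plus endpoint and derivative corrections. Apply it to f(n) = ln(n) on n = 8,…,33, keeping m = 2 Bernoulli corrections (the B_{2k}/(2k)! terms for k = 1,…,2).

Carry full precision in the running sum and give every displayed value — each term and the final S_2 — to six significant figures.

∫_8^33 ln(x) dx evaluates to 73.7492.
Endpoint term: (f(8) + f(33))/2 = (2.07944 + 3.49651)/2 = 2.78797.
So far: 76.5372.
Order-1 term: 1/12 · (0.0303030 − 0.125000) = -0.00789141.
Running total after k=1: 76.5293.
Order-2 term: −1/720 · (5.56529e-05 − 0.00390625) = 5.34805e-06.

S_2 ≈ 76.5293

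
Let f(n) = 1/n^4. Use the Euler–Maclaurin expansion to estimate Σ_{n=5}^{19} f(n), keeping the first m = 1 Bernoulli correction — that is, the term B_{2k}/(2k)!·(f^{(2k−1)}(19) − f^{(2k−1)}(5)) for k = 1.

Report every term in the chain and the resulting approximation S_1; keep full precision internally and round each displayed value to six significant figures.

S_1 ≈ 0.00352844

The integral term ∫_5^19 1/x^4 dx = 0.00261807.
Boundary: ½(f(5) + f(19)) = ½(0.00160000 + 7.67336e-06) = 0.000803837.
So far: 0.00342191.
Order-1 term: 1/12 · (-1.61544e-06 − (-0.00128000)) = 0.000106532.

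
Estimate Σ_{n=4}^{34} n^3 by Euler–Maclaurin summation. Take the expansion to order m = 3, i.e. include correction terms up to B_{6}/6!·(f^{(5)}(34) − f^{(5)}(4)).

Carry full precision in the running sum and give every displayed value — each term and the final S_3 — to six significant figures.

The integral term ∫_4^34 x^3 dx = 334020.
½[f(4) + f(34)] = ½[64.0000 + 39304.0] = 19684.0.
Running total after boundary: 353704.
Order-1 term: 1/12 · (3468.00 − 48.0000) = 285.000.
Partial sum through k=1: 353989.
Order-2 term: −1/720 · (6.00000 − 6.00000) = 0.00000.
Partial sum through k=2: 353989.
Order-3 term: 1/30240 · (0.00000 − 0.00000) = 0.00000.

S_3 ≈ 353989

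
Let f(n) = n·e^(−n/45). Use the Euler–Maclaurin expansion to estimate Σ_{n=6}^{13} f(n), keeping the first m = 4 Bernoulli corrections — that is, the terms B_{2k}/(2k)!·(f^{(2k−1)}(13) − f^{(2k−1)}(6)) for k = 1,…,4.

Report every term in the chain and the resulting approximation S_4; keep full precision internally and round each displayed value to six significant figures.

The integral term ∫_6^13 x·e^(−x/45) dx = 53.3837.
Endpoint term: (f(6) + f(13))/2 = (5.25104 + 9.73824)/2 = 7.49464.
Running total after boundary: 60.8783.
Order-1 term: 1/12 · (0.532690 − 0.758484) = -0.0188161.
After k=1: 60.8595.
Order-2 term: −1/720 · (0.00100290 − 0.00123893) = 3.27812e-07.
After k=2: 60.8595.
Order-3 term: 1/30240 · (8.60618e-07 − 1.03867e-06) = -5.88781e-12.
After k=3: 60.8595.
Order-4 term: −1/1209600 · (6.05420e-10 − 7.23711e-10) = 9.77935e-17.

S_4 ≈ 60.8595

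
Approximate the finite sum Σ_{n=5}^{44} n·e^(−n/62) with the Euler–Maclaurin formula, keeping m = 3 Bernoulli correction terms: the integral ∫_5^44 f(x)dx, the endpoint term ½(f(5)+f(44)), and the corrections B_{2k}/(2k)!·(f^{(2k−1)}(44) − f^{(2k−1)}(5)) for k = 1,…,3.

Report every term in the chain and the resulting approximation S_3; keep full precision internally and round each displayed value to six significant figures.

S_3 ≈ 613.091

Integral: ∫_5^44 x·e^(−x/62) dx = 600.024.
½[f(5) + f(44)] = ½[4.61260 + 21.6393] = 13.1260.
Integral + boundary = 613.150.
k=1: B_{2}/(2)! × [f^{(1)}(44) − f^{(1)}(5)] = 1/12 × (0.142781 − 0.848124) = -0.0587786.
Running total after k=1: 613.091.
k=2: B_{4}/(4)! × [f^{(3)}(44) − f^{(3)}(5)] = −1/720 × (0.000293025 − 0.000700616) = 5.66098e-07.
Running total after k=2: 613.091.
k=3: B_{6}/(6)! × [f^{(5)}(44) − f^{(5)}(5)] = 1/30240 × (1.42795e-07 − 3.07127e-07) = -5.43424e-12.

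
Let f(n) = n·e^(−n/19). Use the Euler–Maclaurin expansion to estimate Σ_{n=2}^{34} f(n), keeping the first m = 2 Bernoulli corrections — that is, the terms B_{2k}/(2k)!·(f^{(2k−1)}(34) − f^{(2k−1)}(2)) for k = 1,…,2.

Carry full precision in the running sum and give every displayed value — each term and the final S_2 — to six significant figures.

Integral: ∫_2^34 x·e^(−x/19) dx = 190.918.
Boundary: ½(f(2) + f(34)) = ½(1.80018 + 5.67963) = 3.73990.
Integral + boundary = 194.657.
k=1: B_{2}/(2)! × [f^{(1)}(34) − f^{(1)}(2)] = 1/12 × (-0.131880 − 0.805342) = -0.0781018.
Running total after k=1: 194.579.
k=2: B_{4}/(4)! × [f^{(3)}(34) − f^{(3)}(2)] = −1/720 × (0.000560155 − 0.00721750) = 9.24631e-06.

S_2 ≈ 194.579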